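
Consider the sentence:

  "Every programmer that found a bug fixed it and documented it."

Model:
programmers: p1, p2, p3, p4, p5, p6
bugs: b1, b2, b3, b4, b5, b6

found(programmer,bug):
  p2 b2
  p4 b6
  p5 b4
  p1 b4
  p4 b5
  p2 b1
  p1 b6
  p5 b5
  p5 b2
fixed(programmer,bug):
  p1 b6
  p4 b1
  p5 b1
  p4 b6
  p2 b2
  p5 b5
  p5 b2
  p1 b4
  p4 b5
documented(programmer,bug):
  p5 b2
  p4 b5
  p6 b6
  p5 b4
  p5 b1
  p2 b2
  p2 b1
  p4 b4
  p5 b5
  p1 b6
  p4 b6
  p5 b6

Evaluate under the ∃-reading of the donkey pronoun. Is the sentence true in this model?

"it" takes "a bug" as antecedent — a donkey pronoun bound across the clause boundary.
Weak reading: every programmer p with some found-bug has at least one found-bug b such that fixed(p,b) ∧ documented(p,b).
Per programmer: p1:✓  p2:✓  p4:✓  p5:✓
Every programmer in the restrictor has a witness.

True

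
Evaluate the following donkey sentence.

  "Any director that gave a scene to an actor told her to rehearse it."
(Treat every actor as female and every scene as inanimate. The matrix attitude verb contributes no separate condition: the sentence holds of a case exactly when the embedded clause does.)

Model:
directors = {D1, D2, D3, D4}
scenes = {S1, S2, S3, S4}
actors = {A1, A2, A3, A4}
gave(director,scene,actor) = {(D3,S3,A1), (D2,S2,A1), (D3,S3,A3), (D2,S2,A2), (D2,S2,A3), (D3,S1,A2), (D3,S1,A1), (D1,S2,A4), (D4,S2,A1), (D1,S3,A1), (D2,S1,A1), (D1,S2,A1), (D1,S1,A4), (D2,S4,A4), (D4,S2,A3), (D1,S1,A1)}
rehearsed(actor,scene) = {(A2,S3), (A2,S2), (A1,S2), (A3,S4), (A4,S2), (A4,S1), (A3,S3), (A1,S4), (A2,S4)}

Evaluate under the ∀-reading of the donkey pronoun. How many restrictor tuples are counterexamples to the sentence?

9

"her" takes "an actor" as antecedent and "it" takes "a scene"; both are donkey pronouns co-varying with the restrictor.
Strong reading: for every (d,s,a) with gave(d,s,a), rehearsed(a,s).
Restrictor triples: (D1,S1,A1)→rehearsed(A1,S1) ✗  (D1,S1,A4)→rehearsed(A4,S1) ✓  (D1,S2,A1)→rehearsed(A1,S2) ✓  (D1,S2,A4)→rehearsed(A4,S2) ✓  (D1,S3,A1)→rehearsed(A1,S3) ✗  (D2,S1,A1)→rehearsed(A1,S1) ✗  (D2,S2,A1)→rehearsed(A1,S2) ✓  (D2,S2,A2)→rehearsed(A2,S2) ✓  (D2,S2,A3)→rehearsed(A3,S2) ✗  (D2,S4,A4)→rehearsed(A4,S4) ✗  (D3,S1,A1)→rehearsed(A1,S1) ✗  (D3,S1,A2)→rehearsed(A2,S1) ✗  (D3,S3,A1)→rehearsed(A1,S3) ✗  (D3,S3,A3)→rehearsed(A3,S3) ✓  (D4,S2,A1)→rehearsed(A1,S2) ✓  (D4,S2,A3)→rehearsed(A3,S2) ✗
Counterexamples (restrictor triples failing the scope): 9.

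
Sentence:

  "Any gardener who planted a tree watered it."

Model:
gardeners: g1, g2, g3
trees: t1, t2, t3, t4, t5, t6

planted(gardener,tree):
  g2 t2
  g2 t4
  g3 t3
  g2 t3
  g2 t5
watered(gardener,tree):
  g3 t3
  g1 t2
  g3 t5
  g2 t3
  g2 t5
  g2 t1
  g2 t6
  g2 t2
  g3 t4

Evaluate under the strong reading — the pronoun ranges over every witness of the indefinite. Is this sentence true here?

"it" takes "a tree" as antecedent — a donkey pronoun bound across the clause boundary.
Strong reading: for every (g,t) with planted(g,t), watered(g,t).
Restrictor pairs: (g2,t2) ✓  (g2,t3) ✓  (g2,t4) ✗  (g2,t5) ✓  (g3,t3) ✓
Counterexample: (g2,t4) is in planted but fails the scope.

False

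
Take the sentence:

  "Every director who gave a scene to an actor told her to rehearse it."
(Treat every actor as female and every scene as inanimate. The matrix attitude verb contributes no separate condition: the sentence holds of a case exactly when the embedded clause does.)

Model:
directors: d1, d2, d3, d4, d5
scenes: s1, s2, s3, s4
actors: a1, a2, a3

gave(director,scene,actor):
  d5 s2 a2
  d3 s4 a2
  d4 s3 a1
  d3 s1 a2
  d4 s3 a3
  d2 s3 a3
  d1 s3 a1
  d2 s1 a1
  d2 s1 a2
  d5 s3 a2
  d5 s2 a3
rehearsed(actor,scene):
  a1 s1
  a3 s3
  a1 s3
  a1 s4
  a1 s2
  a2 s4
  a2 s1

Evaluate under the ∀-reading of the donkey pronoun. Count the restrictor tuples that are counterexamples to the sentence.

3

"her" takes "an actor" as antecedent and "it" takes "a scene"; both are donkey pronouns co-varying with the restrictor.
Strong reading: for every (d,s,a) with gave(d,s,a), rehearsed(a,s).
Restrictor triples: (d1,s3,a1)→rehearsed(a1,s3) ✓  (d2,s1,a1)→rehearsed(a1,s1) ✓  (d2,s1,a2)→rehearsed(a2,s1) ✓  (d2,s3,a3)→rehearsed(a3,s3) ✓  (d3,s1,a2)→rehearsed(a2,s1) ✓  (d3,s4,a2)→rehearsed(a2,s4) ✓  (d4,s3,a1)→rehearsed(a1,s3) ✓  (d4,s3,a3)→rehearsed(a3,s3) ✓  (d5,s2,a2)→rehearsed(a2,s2) ✗  (d5,s2,a3)→rehearsed(a3,s2) ✗  (d5,s3,a2)→rehearsed(a2,s3) ✗
Counterexamples (restrictor triples failing the scope): 3.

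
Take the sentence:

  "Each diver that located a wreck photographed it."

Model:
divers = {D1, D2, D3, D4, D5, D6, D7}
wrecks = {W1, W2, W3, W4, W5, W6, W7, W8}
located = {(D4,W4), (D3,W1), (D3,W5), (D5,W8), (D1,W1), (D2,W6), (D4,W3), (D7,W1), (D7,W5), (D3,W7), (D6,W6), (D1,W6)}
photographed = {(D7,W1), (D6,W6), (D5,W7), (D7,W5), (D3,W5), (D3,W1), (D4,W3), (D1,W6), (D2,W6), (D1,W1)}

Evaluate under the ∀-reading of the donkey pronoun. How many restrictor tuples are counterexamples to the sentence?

3

"it" takes "a wreck" as antecedent — a donkey pronoun bound across the clause boundary.
Strong reading: for every (d,w) with located(d,w), photographed(d,w).
Restrictor pairs: (D1,W1) ✓  (D1,W6) ✓  (D2,W6) ✓  (D3,W1) ✓  (D3,W5) ✓  (D3,W7) ✗  (D4,W3) ✓  (D4,W4) ✗  (D5,W8) ✗  (D6,W6) ✓  (D7,W1) ✓  (D7,W5) ✓
Counterexamples (restrictor pairs failing the scope): 3.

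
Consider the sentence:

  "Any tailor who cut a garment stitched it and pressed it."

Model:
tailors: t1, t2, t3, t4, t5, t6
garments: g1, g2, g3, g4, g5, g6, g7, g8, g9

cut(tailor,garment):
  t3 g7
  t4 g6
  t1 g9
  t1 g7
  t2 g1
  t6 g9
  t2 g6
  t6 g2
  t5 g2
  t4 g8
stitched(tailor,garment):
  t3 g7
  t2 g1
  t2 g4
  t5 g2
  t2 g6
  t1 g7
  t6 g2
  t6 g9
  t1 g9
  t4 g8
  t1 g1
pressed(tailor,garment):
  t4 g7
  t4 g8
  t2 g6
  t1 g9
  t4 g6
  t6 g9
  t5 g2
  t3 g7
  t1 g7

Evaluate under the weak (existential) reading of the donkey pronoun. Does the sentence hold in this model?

True

"it" takes "a garment" as antecedent — a donkey pronoun bound across the clause boundary.
Weak reading: every tailor t with some cut-garment has at least one cut-garment g such that stitched(t,g) ∧ pressed(t,g).
Per tailor: t1:✓  t2:✓  t3:✓  t4:✓  t5:✓  t6:✓
Every tailor in the restrictor has a witness.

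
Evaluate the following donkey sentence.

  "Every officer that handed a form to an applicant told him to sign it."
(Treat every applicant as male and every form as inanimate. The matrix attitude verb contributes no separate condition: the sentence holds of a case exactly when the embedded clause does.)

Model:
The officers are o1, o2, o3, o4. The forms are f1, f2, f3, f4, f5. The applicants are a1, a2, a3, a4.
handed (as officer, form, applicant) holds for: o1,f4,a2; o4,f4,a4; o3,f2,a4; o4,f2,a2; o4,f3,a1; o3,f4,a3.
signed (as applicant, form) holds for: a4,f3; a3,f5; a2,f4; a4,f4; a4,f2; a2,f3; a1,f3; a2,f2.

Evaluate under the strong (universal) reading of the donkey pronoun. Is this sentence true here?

"him" takes "an applicant" as antecedent and "it" takes "a form"; both are donkey pronouns co-varying with the restrictor.
Strong reading: for every (o,f,a) with handed(o,f,a), signed(a,f).
Restrictor triples: (o1,f4,a2)→signed(a2,f4) ✓  (o3,f2,a4)→signed(a4,f2) ✓  (o3,f4,a3)→signed(a3,f4) ✗  (o4,f2,a2)→signed(a2,f2) ✓  (o4,f3,a1)→signed(a1,f3) ✓  (o4,f4,a4)→signed(a4,f4) ✓
Counterexample: (o3,f4,a3) — signed(a3,f4) does not hold.

False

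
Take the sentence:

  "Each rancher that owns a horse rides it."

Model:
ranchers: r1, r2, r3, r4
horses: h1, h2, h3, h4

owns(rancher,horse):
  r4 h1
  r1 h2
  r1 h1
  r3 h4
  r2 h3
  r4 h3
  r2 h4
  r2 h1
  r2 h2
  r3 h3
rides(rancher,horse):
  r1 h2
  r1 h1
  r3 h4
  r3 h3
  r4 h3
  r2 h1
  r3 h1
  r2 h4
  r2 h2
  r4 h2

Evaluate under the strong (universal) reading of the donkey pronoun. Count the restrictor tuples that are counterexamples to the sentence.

"it" takes "a horse" as antecedent — a donkey pronoun bound across the clause boundary.
Strong reading: for every (r,h) with owns(r,h), rides(r,h).
Restrictor pairs: (r1,h1) ✓  (r1,h2) ✓  (r2,h1) ✓  (r2,h2) ✓  (r2,h3) ✗  (r2,h4) ✓  (r3,h3) ✓  (r3,h4) ✓  (r4,h1) ✗  (r4,h3) ✓
Counterexamples (restrictor pairs failing the scope): 2.

2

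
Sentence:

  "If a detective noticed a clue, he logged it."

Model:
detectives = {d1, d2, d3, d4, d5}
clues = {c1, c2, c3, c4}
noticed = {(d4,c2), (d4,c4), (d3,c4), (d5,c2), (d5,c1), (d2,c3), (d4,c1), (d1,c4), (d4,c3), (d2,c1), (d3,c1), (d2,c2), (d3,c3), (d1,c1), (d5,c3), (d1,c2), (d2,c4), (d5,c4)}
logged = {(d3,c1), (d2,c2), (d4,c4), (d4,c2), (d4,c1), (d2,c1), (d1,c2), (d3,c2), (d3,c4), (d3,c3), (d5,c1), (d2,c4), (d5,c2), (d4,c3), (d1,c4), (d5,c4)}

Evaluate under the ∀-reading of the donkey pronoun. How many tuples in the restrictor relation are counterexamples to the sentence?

3

"it" takes "a clue" as antecedent — a donkey pronoun bound across the clause boundary.
Strong reading: for every (d,c) with noticed(d,c), logged(d,c).
Restrictor pairs: (d1,c1) ✗  (d1,c2) ✓  (d1,c4) ✓  (d2,c1) ✓  (d2,c2) ✓  (d2,c3) ✗  (d2,c4) ✓  (d3,c1) ✓  (d3,c3) ✓  (d3,c4) ✓  (d4,c1) ✓  (d4,c2) ✓  (d4,c3) ✓  (d4,c4) ✓  (d5,c1) ✓  (d5,c2) ✓  (d5,c3) ✗  (d5,c4) ✓
Counterexamples (restrictor pairs failing the scope): 3.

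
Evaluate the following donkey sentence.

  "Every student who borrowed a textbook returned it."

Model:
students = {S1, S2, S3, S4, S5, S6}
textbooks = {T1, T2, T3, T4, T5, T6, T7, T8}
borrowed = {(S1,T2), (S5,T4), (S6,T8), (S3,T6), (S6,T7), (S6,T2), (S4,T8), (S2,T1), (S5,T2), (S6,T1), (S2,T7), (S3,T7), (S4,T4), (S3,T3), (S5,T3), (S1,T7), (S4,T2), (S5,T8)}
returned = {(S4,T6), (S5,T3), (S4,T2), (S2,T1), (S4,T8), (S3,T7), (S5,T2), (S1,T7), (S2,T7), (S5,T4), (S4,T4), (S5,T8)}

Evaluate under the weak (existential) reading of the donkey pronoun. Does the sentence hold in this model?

False

"it" takes "a textbook" as antecedent — a donkey pronoun bound across the clause boundary.
Weak reading: every student s with some borrowed-textbook has at least one borrowed-textbook t such that returned(s,t).
Per student: S1:✓  S2:✓  S3:✓  S4:✓  S5:✓  S6:✗
S6 has no witness among its borrowed-textbooks.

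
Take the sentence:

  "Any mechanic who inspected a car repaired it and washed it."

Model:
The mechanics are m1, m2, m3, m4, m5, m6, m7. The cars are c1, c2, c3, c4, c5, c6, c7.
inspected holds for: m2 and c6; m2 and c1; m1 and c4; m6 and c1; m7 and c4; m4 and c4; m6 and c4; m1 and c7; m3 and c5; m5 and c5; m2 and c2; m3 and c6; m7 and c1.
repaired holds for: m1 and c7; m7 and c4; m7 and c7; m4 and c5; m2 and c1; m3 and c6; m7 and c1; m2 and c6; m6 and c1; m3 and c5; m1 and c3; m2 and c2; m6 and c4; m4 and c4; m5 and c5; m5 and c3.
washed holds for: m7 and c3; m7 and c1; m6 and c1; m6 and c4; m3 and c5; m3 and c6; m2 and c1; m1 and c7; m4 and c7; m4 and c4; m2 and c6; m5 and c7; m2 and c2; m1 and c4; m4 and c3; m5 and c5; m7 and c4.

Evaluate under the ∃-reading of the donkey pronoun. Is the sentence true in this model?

True

"it" takes "a car" as antecedent — a donkey pronoun bound across the clause boundary.
Weak reading: every mechanic m with some inspected-car has at least one inspected-car c such that repaired(m,c) ∧ washed(m,c).
Per mechanic: m1:✓  m2:✓  m3:✓  m4:✓  m5:✓  m6:✓  m7:✓
Every mechanic in the restrictor has a witness.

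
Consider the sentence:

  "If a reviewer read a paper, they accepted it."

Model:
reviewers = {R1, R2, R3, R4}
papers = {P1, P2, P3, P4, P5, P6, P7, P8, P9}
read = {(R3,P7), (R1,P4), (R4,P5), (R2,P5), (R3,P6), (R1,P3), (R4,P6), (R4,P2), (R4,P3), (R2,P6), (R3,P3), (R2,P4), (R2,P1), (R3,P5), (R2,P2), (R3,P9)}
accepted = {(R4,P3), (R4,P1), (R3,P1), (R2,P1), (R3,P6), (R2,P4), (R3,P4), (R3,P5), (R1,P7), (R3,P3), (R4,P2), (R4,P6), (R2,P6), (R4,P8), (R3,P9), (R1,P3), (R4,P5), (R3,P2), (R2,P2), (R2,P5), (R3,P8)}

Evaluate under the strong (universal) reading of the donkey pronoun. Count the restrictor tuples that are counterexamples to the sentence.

2

"it" takes "a paper" as antecedent — a donkey pronoun bound across the clause boundary.
Strong reading: for every (r,p) with read(r,p), accepted(r,p).
Restrictor pairs: (R1,P3) ✓  (R1,P4) ✗  (R2,P1) ✓  (R2,P2) ✓  (R2,P4) ✓  (R2,P5) ✓  (R2,P6) ✓  (R3,P3) ✓  (R3,P5) ✓  (R3,P6) ✓  (R3,P7) ✗  (R3,P9) ✓  (R4,P2) ✓  (R4,P3) ✓  (R4,P5) ✓  (R4,P6) ✓
Counterexamples (restrictor pairs failing the scope): 2.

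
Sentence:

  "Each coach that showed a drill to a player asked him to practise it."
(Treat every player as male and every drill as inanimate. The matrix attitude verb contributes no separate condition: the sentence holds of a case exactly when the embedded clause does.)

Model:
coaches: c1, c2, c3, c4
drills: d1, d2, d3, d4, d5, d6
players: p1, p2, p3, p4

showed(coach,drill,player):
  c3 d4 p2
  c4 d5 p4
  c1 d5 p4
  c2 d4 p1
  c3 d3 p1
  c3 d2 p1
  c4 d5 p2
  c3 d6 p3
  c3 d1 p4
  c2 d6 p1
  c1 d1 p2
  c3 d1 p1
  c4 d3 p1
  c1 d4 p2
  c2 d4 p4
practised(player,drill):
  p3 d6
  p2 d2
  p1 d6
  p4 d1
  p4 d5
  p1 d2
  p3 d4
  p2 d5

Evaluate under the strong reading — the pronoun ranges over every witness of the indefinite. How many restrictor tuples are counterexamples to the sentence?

8

"him" takes "a player" as antecedent and "it" takes "a drill"; both are donkey pronouns co-varying with the restrictor.
Strong reading: for every (c,d,p) with showed(c,d,p), practised(p,d).
Restrictor triples: (c1,d1,p2)→practised(p2,d1) ✗  (c1,d4,p2)→practised(p2,d4) ✗  (c1,d5,p4)→practised(p4,d5) ✓  (c2,d4,p1)→practised(p1,d4) ✗  (c2,d4,p4)→practised(p4,d4) ✗  (c2,d6,p1)→practised(p1,d6) ✓  (c3,d1,p1)→practised(p1,d1) ✗  (c3,d1,p4)→practised(p4,d1) ✓  (c3,d2,p1)→practised(p1,d2) ✓  (c3,d3,p1)→practised(p1,d3) ✗  (c3,d4,p2)→practised(p2,d4) ✗  (c3,d6,p3)→practised(p3,d6) ✓  (c4,d3,p1)→practised(p1,d3) ✗  (c4,d5,p2)→practised(p2,d5) ✓  (c4,d5,p4)→practised(p4,d5) ✓
Counterexamples (restrictor triples failing the scope): 8.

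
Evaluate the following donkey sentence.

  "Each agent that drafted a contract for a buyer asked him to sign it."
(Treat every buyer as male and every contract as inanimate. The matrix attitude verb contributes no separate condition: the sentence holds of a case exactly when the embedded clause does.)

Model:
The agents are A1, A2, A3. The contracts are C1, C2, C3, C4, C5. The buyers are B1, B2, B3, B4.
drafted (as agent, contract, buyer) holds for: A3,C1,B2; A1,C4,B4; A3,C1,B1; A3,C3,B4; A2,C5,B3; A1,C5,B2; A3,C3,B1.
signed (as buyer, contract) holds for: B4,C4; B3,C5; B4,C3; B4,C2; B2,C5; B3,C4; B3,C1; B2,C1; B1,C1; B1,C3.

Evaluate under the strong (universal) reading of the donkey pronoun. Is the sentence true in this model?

True

"him" takes "a buyer" as antecedent and "it" takes "a contract"; both are donkey pronouns co-varying with the restrictor.
Strong reading: for every (a,c,b) with drafted(a,c,b), signed(b,c).
Restrictor triples: (A1,C4,B4)→signed(B4,C4) ✓  (A1,C5,B2)→signed(B2,C5) ✓  (A2,C5,B3)→signed(B3,C5) ✓  (A3,C1,B1)→signed(B1,C1) ✓  (A3,C1,B2)→signed(B2,C1) ✓  (A3,C3,B1)→signed(B1,C3) ✓  (A3,C3,B4)→signed(B4,C3) ✓
Every restrictor triple satisfies the scope.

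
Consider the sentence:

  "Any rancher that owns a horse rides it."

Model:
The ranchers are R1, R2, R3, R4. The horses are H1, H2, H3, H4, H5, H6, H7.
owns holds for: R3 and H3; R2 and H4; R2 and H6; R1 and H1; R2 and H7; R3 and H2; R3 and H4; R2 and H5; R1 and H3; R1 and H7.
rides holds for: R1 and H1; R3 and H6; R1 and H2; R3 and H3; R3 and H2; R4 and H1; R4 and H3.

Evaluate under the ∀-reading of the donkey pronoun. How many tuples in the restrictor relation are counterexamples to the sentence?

"it" takes "a horse" as antecedent — a donkey pronoun bound across the clause boundary.
Strong reading: for every (r,h) with owns(r,h), rides(r,h).
Restrictor pairs: (R1,H1) ✓  (R1,H3) ✗  (R1,H7) ✗  (R2,H4) ✗  (R2,H5) ✗  (R2,H6) ✗  (R2,H7) ✗  (R3,H2) ✓  (R3,H3) ✓  (R3,H4) ✗
Counterexamples (restrictor pairs failing the scope): 7.

7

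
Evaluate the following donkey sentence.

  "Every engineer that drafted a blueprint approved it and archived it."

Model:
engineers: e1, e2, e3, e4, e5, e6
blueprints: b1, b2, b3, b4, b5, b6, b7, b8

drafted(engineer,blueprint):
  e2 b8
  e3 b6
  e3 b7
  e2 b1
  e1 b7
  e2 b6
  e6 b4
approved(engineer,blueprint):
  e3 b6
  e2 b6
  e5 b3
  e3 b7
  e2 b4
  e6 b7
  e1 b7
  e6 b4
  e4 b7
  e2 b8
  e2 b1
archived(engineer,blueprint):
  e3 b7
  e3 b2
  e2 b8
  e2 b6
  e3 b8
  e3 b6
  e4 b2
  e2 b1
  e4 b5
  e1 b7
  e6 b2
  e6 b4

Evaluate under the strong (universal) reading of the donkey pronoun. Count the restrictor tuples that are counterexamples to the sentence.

0

"it" takes "a blueprint" as antecedent — a donkey pronoun bound across the clause boundary.
Strong reading: for every (e,b) with drafted(e,b), approved(e,b) ∧ archived(e,b).
Restrictor pairs: (e1,b7) ✓  (e2,b1) ✓  (e2,b6) ✓  (e2,b8) ✓  (e3,b6) ✓  (e3,b7) ✓  (e6,b4) ✓
Counterexamples (restrictor pairs failing the scope): 0.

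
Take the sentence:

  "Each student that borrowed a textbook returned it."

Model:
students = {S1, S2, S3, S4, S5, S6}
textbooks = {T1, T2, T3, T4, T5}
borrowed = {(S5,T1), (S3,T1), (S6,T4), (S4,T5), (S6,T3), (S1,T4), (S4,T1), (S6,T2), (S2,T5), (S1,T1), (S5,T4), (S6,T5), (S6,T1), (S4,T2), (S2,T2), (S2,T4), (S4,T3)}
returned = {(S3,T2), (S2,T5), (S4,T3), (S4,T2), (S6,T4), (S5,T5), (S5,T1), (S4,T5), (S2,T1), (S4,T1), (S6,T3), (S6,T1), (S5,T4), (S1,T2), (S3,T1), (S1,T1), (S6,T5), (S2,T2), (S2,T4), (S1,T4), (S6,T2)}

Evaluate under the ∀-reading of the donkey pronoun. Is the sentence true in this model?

"it" takes "a textbook" as antecedent — a donkey pronoun bound across the clause boundary.
Strong reading: for every (s,t) with borrowed(s,t), returned(s,t).
Restrictor pairs: (S1,T1) ✓  (S1,T4) ✓  (S2,T2) ✓  (S2,T4) ✓  (S2,T5) ✓  (S3,T1) ✓  (S4,T1) ✓  (S4,T2) ✓  (S4,T3) ✓  (S4,T5) ✓  (S5,T1) ✓  (S5,T4) ✓  (S6,T1) ✓  (S6,T2) ✓  (S6,T3) ✓  (S6,T4) ✓  (S6,T5) ✓
Every restrictor pair satisfies the scope.

True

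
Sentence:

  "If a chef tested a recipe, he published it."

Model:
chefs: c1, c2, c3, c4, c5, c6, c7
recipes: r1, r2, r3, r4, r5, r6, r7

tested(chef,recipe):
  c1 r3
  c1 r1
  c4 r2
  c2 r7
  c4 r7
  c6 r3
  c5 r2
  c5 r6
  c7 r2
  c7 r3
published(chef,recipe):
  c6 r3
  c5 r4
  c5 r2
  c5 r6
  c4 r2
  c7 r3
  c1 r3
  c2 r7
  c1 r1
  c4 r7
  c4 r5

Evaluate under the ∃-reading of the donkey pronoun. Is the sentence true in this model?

"it" takes "a recipe" as antecedent — a donkey pronoun bound across the clause boundary.
Weak reading: every chef c with some tested-recipe has at least one tested-recipe r such that published(c,r).
Per chef: c1:✓  c2:✓  c4:✓  c5:✓  c6:✓  c7:✓
Every chef in the restrictor has a witness.

True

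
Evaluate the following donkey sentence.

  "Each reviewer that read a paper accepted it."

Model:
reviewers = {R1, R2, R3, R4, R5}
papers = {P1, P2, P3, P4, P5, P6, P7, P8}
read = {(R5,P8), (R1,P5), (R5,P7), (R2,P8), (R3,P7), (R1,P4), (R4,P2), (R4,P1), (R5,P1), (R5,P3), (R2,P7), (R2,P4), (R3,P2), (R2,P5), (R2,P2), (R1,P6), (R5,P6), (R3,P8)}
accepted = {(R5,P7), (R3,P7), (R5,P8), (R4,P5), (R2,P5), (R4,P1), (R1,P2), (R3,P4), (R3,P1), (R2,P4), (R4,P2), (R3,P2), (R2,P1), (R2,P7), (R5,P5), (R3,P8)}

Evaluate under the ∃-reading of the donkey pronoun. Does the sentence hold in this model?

False

"it" takes "a paper" as antecedent — a donkey pronoun bound across the clause boundary.
Weak reading: every reviewer r with some read-paper has at least one read-paper p such that accepted(r,p).
Per reviewer: R1:✗  R2:✓  R3:✓  R4:✓  R5:✓
R1 has no witness among its read-papers.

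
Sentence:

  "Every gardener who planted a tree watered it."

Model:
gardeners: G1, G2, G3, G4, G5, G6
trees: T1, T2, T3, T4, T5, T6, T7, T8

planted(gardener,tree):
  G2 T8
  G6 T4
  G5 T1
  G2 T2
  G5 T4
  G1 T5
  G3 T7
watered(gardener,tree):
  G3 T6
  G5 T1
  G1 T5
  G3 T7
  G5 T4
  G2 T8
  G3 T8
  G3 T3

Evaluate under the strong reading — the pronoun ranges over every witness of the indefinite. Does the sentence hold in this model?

"it" takes "a tree" as antecedent — a donkey pronoun bound across the clause boundary.
Strong reading: for every (g,t) with planted(g,t), watered(g,t).
Restrictor pairs: (G1,T5) ✓  (G2,T2) ✗  (G2,T8) ✓  (G3,T7) ✓  (G5,T1) ✓  (G5,T4) ✓  (G6,T4) ✗
Counterexample: (G2,T2) is in planted but fails the scope.

False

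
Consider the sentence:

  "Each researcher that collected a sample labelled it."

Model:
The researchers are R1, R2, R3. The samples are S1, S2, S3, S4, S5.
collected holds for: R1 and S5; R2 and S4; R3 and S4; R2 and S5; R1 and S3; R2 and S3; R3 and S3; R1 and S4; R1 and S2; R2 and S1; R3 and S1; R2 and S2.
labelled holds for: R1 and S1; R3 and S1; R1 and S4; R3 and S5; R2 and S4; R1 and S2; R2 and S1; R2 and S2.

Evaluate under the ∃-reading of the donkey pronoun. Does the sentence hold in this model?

True

"it" takes "a sample" as antecedent — a donkey pronoun bound across the clause boundary.
Weak reading: every researcher r with some collected-sample has at least one collected-sample s such that labelled(r,s).
Per researcher: R1:✓  R2:✓  R3:✓
Every researcher in the restrictor has a witness.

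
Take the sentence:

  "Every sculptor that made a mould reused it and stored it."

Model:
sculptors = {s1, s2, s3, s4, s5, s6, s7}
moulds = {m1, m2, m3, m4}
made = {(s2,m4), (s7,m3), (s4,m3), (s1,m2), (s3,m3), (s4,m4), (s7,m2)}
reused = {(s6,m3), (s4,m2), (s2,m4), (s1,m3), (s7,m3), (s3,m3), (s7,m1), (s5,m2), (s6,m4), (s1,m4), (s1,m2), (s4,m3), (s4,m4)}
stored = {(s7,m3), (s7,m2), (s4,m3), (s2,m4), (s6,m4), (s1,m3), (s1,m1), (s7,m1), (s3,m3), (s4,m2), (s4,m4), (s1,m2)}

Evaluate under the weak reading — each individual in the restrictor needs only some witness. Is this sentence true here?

"it" takes "a mould" as antecedent — a donkey pronoun bound across the clause boundary.
Weak reading: every sculptor s with some made-mould has at least one made-mould m such that reused(s,m) ∧ stored(s,m).
Per sculptor: s1:✓  s2:✓  s3:✓  s4:✓  s7:✓
Every sculptor in the restrictor has a witness.

True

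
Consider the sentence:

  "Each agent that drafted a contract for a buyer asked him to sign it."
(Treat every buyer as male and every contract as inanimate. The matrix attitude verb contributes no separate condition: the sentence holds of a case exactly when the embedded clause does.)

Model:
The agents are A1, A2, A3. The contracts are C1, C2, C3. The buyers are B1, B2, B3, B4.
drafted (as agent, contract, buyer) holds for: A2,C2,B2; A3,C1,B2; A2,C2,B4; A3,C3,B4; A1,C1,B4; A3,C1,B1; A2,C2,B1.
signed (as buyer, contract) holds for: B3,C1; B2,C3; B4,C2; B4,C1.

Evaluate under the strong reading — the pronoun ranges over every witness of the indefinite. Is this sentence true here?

False

"him" takes "a buyer" as antecedent and "it" takes "a contract"; both are donkey pronouns co-varying with the restrictor.
Strong reading: for every (a,c,b) with drafted(a,c,b), signed(b,c).
Restrictor triples: (A1,C1,B4)→signed(B4,C1) ✓  (A2,C2,B1)→signed(B1,C2) ✗  (A2,C2,B2)→signed(B2,C2) ✗  (A2,C2,B4)→signed(B4,C2) ✓  (A3,C1,B1)→signed(B1,C1) ✗  (A3,C1,B2)→signed(B2,C1) ✗  (A3,C3,B4)→signed(B4,C3) ✗
Counterexample: (A2,C2,B1) — signed(B1,C2) does not hold.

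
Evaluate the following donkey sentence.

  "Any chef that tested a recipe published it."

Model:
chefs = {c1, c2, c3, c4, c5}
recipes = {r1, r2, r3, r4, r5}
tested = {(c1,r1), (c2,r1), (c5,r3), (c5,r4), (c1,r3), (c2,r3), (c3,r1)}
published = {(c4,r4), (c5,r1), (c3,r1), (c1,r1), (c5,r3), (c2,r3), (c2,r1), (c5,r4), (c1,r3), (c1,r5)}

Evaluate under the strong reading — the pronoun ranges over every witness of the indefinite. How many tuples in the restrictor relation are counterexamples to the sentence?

0

"it" takes "a recipe" as antecedent — a donkey pronoun bound across the clause boundary.
Strong reading: for every (c,r) with tested(c,r), published(c,r).
Restrictor pairs: (c1,r1) ✓  (c1,r3) ✓  (c2,r1) ✓  (c2,r3) ✓  (c3,r1) ✓  (c5,r3) ✓  (c5,r4) ✓
Counterexamples (restrictor pairs failing the scope): 0.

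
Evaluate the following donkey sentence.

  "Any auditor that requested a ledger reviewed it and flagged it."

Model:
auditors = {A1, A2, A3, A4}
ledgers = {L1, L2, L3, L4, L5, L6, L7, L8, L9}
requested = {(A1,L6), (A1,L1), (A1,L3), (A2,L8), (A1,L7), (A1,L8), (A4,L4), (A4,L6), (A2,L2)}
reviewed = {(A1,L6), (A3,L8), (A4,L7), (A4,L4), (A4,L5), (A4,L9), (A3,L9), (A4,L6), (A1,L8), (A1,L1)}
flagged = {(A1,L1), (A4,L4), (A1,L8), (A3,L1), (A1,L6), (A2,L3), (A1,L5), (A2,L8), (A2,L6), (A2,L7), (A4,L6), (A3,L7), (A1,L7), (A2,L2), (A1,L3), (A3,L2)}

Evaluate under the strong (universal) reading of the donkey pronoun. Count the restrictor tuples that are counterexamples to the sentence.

4

"it" takes "a ledger" as antecedent — a donkey pronoun bound across the clause boundary.
Strong reading: for every (a,l) with requested(a,l), reviewed(a,l) ∧ flagged(a,l).
Restrictor pairs: (A1,L1) ✓  (A1,L3) ✗  (A1,L6) ✓  (A1,L7) ✗  (A1,L8) ✓  (A2,L2) ✗  (A2,L8) ✗  (A4,L4) ✓  (A4,L6) ✓
Counterexamples (restrictor pairs failing the scope): 4.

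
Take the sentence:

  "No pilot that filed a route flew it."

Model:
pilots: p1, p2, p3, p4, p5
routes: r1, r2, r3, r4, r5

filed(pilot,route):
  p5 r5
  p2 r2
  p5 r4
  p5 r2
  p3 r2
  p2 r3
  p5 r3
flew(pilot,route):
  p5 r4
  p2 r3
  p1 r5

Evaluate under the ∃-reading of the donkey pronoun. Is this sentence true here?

"it" takes "a route" as antecedent — a donkey pronoun bound across the clause boundary.
Truth condition: for no (p,r) with filed(p,r) does flew(p,r) hold.
Restrictor pairs — does the scope hold? (p2,r2):fails  (p2,r3):holds  (p3,r2):fails  (p5,r2):fails  (p5,r3):fails  (p5,r4):holds  (p5,r5):fails
Scope holds for 2 pair(s), so the sentence is false.

False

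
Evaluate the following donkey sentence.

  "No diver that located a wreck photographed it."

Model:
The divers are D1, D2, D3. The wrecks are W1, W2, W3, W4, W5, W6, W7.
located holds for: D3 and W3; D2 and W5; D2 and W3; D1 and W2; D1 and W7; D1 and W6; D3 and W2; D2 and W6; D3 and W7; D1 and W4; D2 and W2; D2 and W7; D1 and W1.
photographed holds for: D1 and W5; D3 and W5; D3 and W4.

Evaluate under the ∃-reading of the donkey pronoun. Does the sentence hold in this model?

"it" takes "a wreck" as antecedent — a donkey pronoun bound across the clause boundary.
Truth condition: for no (d,w) with located(d,w) does photographed(d,w) hold.
Restrictor pairs — does the scope hold? (D1,W1):fails  (D1,W2):fails  (D1,W4):fails  (D1,W6):fails  (D1,W7):fails  (D2,W2):fails  (D2,W3):fails  (D2,W5):fails  (D2,W6):fails  (D2,W7):fails  (D3,W2):fails  (D3,W3):fails  (D3,W7):fails
Scope holds for no restrictor pair, so the sentence is true.

True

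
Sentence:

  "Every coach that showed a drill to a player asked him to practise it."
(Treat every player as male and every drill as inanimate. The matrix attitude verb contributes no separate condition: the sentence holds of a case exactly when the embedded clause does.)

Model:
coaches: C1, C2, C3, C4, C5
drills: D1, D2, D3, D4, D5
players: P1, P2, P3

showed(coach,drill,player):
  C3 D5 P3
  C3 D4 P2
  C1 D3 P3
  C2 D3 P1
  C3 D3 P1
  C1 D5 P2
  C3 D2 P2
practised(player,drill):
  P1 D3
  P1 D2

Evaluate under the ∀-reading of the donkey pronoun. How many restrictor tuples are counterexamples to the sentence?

"him" takes "a player" as antecedent and "it" takes "a drill"; both are donkey pronouns co-varying with the restrictor.
Strong reading: for every (c,d,p) with showed(c,d,p), practised(p,d).
Restrictor triples: (C1,D3,P3)→practised(P3,D3) ✗  (C1,D5,P2)→practised(P2,D5) ✗  (C2,D3,P1)→practised(P1,D3) ✓  (C3,D2,P2)→practised(P2,D2) ✗  (C3,D3,P1)→practised(P1,D3) ✓  (C3,D4,P2)→practised(P2,D4) ✗  (C3,D5,P3)→practised(P3,D5) ✗
Counterexamples (restrictor triples failing the scope): 5.

5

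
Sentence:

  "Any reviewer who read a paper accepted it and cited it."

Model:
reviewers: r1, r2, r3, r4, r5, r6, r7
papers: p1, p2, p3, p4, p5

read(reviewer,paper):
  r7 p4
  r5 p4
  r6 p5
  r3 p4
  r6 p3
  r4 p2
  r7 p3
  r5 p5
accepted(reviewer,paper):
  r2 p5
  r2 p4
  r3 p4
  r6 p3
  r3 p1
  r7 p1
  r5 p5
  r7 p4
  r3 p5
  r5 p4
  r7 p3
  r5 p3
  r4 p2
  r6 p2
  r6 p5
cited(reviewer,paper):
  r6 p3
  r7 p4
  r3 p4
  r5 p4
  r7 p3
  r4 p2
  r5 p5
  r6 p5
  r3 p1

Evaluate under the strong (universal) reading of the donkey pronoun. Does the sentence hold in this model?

"it" takes "a paper" as antecedent — a donkey pronoun bound across the clause boundary.
Strong reading: for every (r,p) with read(r,p), accepted(r,p) ∧ cited(r,p).
Restrictor pairs: (r3,p4) ✓  (r4,p2) ✓  (r5,p4) ✓  (r5,p5) ✓  (r6,p3) ✓  (r6,p5) ✓  (r7,p3) ✓  (r7,p4) ✓
Every restrictor pair satisfies the scope.

True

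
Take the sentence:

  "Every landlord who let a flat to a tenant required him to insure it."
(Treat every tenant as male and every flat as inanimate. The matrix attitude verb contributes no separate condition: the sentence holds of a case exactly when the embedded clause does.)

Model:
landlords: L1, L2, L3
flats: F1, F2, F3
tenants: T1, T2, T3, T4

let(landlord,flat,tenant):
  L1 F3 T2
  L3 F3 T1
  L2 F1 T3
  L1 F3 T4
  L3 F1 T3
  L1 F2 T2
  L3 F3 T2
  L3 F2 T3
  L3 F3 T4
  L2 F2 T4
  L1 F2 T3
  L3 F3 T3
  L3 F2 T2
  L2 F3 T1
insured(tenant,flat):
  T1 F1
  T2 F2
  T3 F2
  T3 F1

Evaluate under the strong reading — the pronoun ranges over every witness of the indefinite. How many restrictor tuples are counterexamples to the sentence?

"him" takes "a tenant" as antecedent and "it" takes "a flat"; both are donkey pronouns co-varying with the restrictor.
Strong reading: for every (l,f,t) with let(l,f,t), insured(t,f).
Restrictor triples: (L1,F2,T2)→insured(T2,F2) ✓  (L1,F2,T3)→insured(T3,F2) ✓  (L1,F3,T2)→insured(T2,F3) ✗  (L1,F3,T4)→insured(T4,F3) ✗  (L2,F1,T3)→insured(T3,F1) ✓  (L2,F2,T4)→insured(T4,F2) ✗  (L2,F3,T1)→insured(T1,F3) ✗  (L3,F1,T3)→insured(T3,F1) ✓  (L3,F2,T2)→insured(T2,F2) ✓  (L3,F2,T3)→insured(T3,F2) ✓  (L3,F3,T1)→insured(T1,F3) ✗  (L3,F3,T2)→insured(T2,F3) ✗  (L3,F3,T3)→insured(T3,F3) ✗  (L3,F3,T4)→insured(T4,F3) ✗
Counterexamples (restrictor triples failing the scope): 8.

8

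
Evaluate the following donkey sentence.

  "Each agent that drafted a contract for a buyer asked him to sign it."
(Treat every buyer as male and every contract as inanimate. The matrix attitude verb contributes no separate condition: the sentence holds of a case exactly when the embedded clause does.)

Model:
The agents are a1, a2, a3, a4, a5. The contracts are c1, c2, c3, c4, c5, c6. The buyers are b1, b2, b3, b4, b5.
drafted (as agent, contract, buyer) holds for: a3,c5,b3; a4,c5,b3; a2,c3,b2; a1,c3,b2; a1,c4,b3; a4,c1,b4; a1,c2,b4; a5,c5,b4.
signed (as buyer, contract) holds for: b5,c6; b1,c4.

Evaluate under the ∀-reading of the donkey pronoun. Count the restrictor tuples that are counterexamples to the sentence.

"him" takes "a buyer" as antecedent and "it" takes "a contract"; both are donkey pronouns co-varying with the restrictor.
Strong reading: for every (a,c,b) with drafted(a,c,b), signed(b,c).
Restrictor triples: (a1,c2,b4)→signed(b4,c2) ✗  (a1,c3,b2)→signed(b2,c3) ✗  (a1,c4,b3)→signed(b3,c4) ✗  (a2,c3,b2)→signed(b2,c3) ✗  (a3,c5,b3)→signed(b3,c5) ✗  (a4,c1,b4)→signed(b4,c1) ✗  (a4,c5,b3)→signed(b3,c5) ✗  (a5,c5,b4)→signed(b4,c5) ✗
Counterexamples (restrictor triples failing the scope): 8.

8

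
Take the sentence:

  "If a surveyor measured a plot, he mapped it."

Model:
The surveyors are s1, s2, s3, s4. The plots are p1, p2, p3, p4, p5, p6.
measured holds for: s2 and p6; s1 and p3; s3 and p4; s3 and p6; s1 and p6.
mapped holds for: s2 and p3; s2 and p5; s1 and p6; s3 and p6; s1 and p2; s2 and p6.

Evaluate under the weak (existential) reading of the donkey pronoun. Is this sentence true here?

True

"it" takes "a plot" as antecedent — a donkey pronoun bound across the clause boundary.
Weak reading: every surveyor s with some measured-plot has at least one measured-plot p such that mapped(s,p).
Per surveyor: s1:✓  s2:✓  s3:✓
Every surveyor in the restrictor has a witness.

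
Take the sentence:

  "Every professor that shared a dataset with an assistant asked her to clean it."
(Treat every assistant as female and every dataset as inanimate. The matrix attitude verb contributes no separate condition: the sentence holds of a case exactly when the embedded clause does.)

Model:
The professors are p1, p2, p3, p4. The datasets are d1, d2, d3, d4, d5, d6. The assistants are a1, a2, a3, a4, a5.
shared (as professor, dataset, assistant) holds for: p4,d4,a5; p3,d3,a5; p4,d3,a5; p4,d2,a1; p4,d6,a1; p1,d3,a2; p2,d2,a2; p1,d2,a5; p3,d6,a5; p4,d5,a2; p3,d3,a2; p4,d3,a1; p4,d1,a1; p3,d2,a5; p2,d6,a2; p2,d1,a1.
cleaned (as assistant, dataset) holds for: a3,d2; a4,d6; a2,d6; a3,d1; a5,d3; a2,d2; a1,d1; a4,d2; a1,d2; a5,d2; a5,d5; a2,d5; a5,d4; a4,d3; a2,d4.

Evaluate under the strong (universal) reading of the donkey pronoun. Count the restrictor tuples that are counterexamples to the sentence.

"her" takes "an assistant" as antecedent and "it" takes "a dataset"; both are donkey pronouns co-varying with the restrictor.
Strong reading: for every (p,d,a) with shared(p,d,a), cleaned(a,d).
Restrictor triples: (p1,d2,a5)→cleaned(a5,d2) ✓  (p1,d3,a2)→cleaned(a2,d3) ✗  (p2,d1,a1)→cleaned(a1,d1) ✓  (p2,d2,a2)→cleaned(a2,d2) ✓  (p2,d6,a2)→cleaned(a2,d6) ✓  (p3,d2,a5)→cleaned(a5,d2) ✓  (p3,d3,a2)→cleaned(a2,d3) ✗  (p3,d3,a5)→cleaned(a5,d3) ✓  (p3,d6,a5)→cleaned(a5,d6) ✗  (p4,d1,a1)→cleaned(a1,d1) ✓  (p4,d2,a1)→cleaned(a1,d2) ✓  (p4,d3,a1)→cleaned(a1,d3) ✗  (p4,d3,a5)→cleaned(a5,d3) ✓  (p4,d4,a5)→cleaned(a5,d4) ✓  (p4,d5,a2)→cleaned(a2,d5) ✓  (p4,d6,a1)→cleaned(a1,d6) ✗
Counterexamples (restrictor triples failing the scope): 5.

5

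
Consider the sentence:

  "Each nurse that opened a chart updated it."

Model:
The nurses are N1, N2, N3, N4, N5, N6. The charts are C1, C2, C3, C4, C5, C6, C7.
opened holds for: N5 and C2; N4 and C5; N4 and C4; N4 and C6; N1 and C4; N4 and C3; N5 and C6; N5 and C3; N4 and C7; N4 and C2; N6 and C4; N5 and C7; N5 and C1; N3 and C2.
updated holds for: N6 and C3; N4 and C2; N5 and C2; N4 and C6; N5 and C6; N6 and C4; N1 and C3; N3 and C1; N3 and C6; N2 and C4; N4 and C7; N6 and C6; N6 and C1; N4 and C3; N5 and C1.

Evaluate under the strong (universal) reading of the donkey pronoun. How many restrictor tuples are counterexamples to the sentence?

6

"it" takes "a chart" as antecedent — a donkey pronoun bound across the clause boundary.
Strong reading: for every (n,c) with opened(n,c), updated(n,c).
Restrictor pairs: (N1,C4) ✗  (N3,C2) ✗  (N4,C2) ✓  (N4,C3) ✓  (N4,C4) ✗  (N4,C5) ✗  (N4,C6) ✓  (N4,C7) ✓  (N5,C1) ✓  (N5,C2) ✓  (N5,C3) ✗  (N5,C6) ✓  (N5,C7) ✗  (N6,C4) ✓
Counterexamples (restrictor pairs failing the scope): 6.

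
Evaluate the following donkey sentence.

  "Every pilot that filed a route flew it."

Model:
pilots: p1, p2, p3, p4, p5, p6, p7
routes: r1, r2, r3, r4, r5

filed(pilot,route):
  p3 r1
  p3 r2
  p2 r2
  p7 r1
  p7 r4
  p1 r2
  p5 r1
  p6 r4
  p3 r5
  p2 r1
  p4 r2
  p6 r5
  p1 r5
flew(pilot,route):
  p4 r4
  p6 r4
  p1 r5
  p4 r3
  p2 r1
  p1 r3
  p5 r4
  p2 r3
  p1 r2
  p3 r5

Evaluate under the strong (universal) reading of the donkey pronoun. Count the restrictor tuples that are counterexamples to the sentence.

8

"it" takes "a route" as antecedent — a donkey pronoun bound across the clause boundary.
Strong reading: for every (p,r) with filed(p,r), flew(p,r).
Restrictor pairs: (p1,r2) ✓  (p1,r5) ✓  (p2,r1) ✓  (p2,r2) ✗  (p3,r1) ✗  (p3,r2) ✗  (p3,r5) ✓  (p4,r2) ✗  (p5,r1) ✗  (p6,r4) ✓  (p6,r5) ✗  (p7,r1) ✗  (p7,r4) ✗
Counterexamples (restrictor pairs failing the scope): 8.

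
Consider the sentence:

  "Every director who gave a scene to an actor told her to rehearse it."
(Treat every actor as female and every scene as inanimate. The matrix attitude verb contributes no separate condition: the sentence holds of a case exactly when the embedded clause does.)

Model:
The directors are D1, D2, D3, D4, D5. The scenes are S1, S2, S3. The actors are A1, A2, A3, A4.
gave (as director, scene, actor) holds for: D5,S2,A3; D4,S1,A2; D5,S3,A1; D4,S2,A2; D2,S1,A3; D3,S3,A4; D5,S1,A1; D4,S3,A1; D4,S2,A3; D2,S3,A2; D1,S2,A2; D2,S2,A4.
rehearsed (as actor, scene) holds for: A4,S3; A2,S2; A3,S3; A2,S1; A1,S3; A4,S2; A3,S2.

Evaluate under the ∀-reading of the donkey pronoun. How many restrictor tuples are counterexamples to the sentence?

3

"her" takes "an actor" as antecedent and "it" takes "a scene"; both are donkey pronouns co-varying with the restrictor.
Strong reading: for every (d,s,a) with gave(d,s,a), rehearsed(a,s).
Restrictor triples: (D1,S2,A2)→rehearsed(A2,S2) ✓  (D2,S1,A3)→rehearsed(A3,S1) ✗  (D2,S2,A4)→rehearsed(A4,S2) ✓  (D2,S3,A2)→rehearsed(A2,S3) ✗  (D3,S3,A4)→rehearsed(A4,S3) ✓  (D4,S1,A2)→rehearsed(A2,S1) ✓  (D4,S2,A2)→rehearsed(A2,S2) ✓  (D4,S2,A3)→rehearsed(A3,S2) ✓  (D4,S3,A1)→rehearsed(A1,S3) ✓  (D5,S1,A1)→rehearsed(A1,S1) ✗  (D5,S2,A3)→rehearsed(A3,S2) ✓  (D5,S3,A1)→rehearsed(A1,S3) ✓
Counterexamples (restrictor triples failing the scope): 3.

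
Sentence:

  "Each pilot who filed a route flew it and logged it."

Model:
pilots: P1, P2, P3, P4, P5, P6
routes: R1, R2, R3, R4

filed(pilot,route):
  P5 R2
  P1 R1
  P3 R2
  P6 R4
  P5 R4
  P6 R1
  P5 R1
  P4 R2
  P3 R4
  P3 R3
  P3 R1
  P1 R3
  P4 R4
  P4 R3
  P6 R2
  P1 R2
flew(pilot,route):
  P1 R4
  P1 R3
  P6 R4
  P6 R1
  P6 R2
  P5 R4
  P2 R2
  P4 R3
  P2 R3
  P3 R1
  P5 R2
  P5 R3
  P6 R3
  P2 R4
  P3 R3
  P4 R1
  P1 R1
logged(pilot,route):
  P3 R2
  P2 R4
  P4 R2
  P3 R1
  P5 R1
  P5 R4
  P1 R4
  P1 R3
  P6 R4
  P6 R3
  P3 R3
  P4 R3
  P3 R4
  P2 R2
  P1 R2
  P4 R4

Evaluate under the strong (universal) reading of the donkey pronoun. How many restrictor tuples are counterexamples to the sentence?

"it" takes "a route" as antecedent — a donkey pronoun bound across the clause boundary.
Strong reading: for every (p,r) with filed(p,r), flew(p,r) ∧ logged(p,r).
Restrictor pairs: (P1,R1) ✗  (P1,R2) ✗  (P1,R3) ✓  (P3,R1) ✓  (P3,R2) ✗  (P3,R3) ✓  (P3,R4) ✗  (P4,R2) ✗  (P4,R3) ✓  (P4,R4) ✗  (P5,R1) ✗  (P5,R2) ✗  (P5,R4) ✓  (P6,R1) ✗  (P6,R2) ✗  (P6,R4) ✓
Counterexamples (restrictor pairs failing the scope): 10.

10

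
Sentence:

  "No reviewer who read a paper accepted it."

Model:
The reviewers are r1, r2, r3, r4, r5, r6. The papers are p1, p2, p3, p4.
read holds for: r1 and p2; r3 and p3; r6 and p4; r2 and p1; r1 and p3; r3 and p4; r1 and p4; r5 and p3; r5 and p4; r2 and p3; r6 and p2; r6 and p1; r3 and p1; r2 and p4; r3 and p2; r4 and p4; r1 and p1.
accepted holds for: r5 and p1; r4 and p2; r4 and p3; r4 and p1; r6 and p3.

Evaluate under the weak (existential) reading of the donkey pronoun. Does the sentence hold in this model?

True

"it" takes "a paper" as antecedent — a donkey pronoun bound across the clause boundary.
Truth condition: for no (r,p) with read(r,p) does accepted(r,p) hold.
Restrictor pairs — does the scope hold? (r1,p1):fails  (r1,p2):fails  (r1,p3):fails  (r1,p4):fails  (r2,p1):fails  (r2,p3):fails  (r2,p4):fails  (r3,p1):fails  (r3,p2):fails  (r3,p3):fails  (r3,p4):fails  (r4,p4):fails  (r5,p3):fails  (r5,p4):fails  (r6,p1):fails  (r6,p2):fails  (r6,p4):fails
Scope holds for no restrictor pair, so the sentence is true.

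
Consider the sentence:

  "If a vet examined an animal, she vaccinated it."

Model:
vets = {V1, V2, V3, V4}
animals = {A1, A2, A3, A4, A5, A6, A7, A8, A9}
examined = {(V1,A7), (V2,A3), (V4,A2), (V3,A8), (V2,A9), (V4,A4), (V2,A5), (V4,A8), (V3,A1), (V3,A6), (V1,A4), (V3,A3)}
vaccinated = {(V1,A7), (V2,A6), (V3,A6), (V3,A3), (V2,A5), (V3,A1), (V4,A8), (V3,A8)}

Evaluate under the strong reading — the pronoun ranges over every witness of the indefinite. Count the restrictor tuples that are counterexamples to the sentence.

"it" takes "an animal" as antecedent — a donkey pronoun bound across the clause boundary.
Strong reading: for every (v,a) with examined(v,a), vaccinated(v,a).
Restrictor pairs: (V1,A4) ✗  (V1,A7) ✓  (V2,A3) ✗  (V2,A5) ✓  (V2,A9) ✗  (V3,A1) ✓  (V3,A3) ✓  (V3,A6) ✓  (V3,A8) ✓  (V4,A2) ✗  (V4,A4) ✗  (V4,A8) ✓
Counterexamples (restrictor pairs failing the scope): 5.

5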